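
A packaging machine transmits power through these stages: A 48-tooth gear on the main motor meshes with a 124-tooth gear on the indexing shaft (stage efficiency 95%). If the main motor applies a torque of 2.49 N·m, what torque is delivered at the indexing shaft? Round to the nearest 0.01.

After the gear mesh (124/48): 2.49 × 2.5833 × 0.95 = 6.1109 N·m

6.11 N·m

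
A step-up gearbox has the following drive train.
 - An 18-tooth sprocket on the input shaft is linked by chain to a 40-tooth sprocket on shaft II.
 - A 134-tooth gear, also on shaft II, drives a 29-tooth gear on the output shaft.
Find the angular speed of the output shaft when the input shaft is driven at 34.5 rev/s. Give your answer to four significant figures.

chain 40/18 = 2.2222 → 34.5/2.2222 = 15.525 rev/s
gear mesh 29/134 = 0.21642 → 15.525/0.21642 = 71.736 rev/s

71.74 rev/s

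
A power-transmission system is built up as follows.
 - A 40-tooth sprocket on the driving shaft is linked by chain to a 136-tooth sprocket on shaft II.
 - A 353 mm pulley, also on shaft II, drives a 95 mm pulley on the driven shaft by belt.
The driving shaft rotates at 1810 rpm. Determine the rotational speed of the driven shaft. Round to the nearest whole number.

Chain: ratio = 136/40 = 3.4, so shaft II turns at 1810 / 3.4 = 532.35 rpm.
Belt: ratio = 95/353 = 0.26912, so the driven shaft turns at 532.35 / 0.26912 = 1978.1 rpm.

1978 rpm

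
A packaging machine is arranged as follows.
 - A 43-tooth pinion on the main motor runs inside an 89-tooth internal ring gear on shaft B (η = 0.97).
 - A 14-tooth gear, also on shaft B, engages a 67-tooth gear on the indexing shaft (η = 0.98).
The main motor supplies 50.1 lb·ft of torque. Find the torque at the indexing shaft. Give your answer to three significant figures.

472 lb·ft

Internal gear: ratio = 89/43 = 2.0698; torque at shaft B = 50.1 × 2.0698 × 0.97 = 100.58 lb·ft.
Gear mesh: ratio = 67/14 = 4.7857; torque at the indexing shaft = 100.58 × 4.7857 × 0.98 = 471.74 lb·ft.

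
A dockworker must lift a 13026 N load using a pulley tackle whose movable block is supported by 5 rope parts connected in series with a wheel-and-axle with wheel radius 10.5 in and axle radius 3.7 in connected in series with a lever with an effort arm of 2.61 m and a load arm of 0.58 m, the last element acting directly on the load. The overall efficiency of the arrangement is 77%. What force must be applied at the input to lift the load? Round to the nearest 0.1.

Block-and-tackle MA = number of supporting rope parts = 5.
Wheel-and-axle MA = R/r = 10.5/3.7 = 2.8378.
Lever MA = effort arm / load arm = 2.61/0.58 = 4.5.
Combined ideal MA = 5 × 2.8378 × 4.5 = 63.851.
Actual MA = 63.851 × 0.77 = 49.166.
Effort = load / actual MA = 13026 / 49.166 = 264.94 N.

264.9 N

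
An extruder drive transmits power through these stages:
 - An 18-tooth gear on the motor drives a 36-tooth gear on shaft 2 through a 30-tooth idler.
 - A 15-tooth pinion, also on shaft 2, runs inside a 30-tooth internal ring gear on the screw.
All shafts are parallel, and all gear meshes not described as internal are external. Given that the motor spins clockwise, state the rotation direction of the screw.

clockwise

the motor → shaft 2: driver → idler → driven is 2 external meshes, 2 reversals → CW.
shaft 2 → the screw: internal mesh, same direction → CW.
2 reversals in total — an even number — so the screw turns the same way as the motor.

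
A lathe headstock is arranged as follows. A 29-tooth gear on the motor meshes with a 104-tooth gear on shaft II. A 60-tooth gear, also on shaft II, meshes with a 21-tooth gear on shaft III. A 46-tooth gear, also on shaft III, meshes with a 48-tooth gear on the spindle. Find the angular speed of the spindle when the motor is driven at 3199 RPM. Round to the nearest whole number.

gear mesh 104/29 = 3.5862 → 3199/3.5862 = 892.03 RPM
gear mesh 21/60 = 0.35 → 892.03/0.35 = 2548.7 RPM
gear mesh 48/46 = 1.0435 → 2548.7/1.0435 = 2442.5 RPM

2442 RPM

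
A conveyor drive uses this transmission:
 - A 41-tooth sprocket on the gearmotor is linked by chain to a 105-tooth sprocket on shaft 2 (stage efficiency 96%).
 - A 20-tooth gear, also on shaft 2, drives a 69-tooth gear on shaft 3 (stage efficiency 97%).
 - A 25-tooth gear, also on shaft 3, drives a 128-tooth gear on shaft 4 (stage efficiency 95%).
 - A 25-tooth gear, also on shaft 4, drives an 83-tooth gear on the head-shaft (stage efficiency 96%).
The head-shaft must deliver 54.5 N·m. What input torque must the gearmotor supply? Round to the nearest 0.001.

0.427 N·m

Overall ratio R = 2.561 × 3.45 × 5.12 × 3.32 = 150.19; overall efficiency η = 0.96 × 0.97 × 0.95 × 0.96 = 0.8493.
Input torque = output torque / (R × η) = 54.5 / (150.19 × 0.8493) = 0.42729 N·m.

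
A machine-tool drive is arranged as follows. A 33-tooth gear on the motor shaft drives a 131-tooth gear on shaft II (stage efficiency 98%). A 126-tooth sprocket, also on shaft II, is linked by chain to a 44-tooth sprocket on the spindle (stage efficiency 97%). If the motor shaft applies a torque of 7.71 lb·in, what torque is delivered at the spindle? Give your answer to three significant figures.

Gear mesh: ratio = 131/33 = 3.9697; torque at shaft II = 7.71 × 3.9697 × 0.98 = 29.994 lb·in.
Chain: ratio = 44/126 = 0.34921; torque at the spindle = 29.994 × 0.34921 × 0.97 = 10.16 lb·in.

10.2 lb·in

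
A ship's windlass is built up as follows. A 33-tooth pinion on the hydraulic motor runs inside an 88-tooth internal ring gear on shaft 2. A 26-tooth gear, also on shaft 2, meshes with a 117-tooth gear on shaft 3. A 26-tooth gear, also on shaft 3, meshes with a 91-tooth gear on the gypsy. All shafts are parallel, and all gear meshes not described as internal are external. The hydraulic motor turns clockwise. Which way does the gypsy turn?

the hydraulic motor → shaft 2: internal mesh, same direction → CW.
shaft 2 → shaft 3: external mesh, 1 reversal → CCW.
shaft 3 → the gypsy: external mesh, 1 reversal → CW.
2 reversals in total — an even number — so the gypsy turns the same way as the hydraulic motor.

clockwise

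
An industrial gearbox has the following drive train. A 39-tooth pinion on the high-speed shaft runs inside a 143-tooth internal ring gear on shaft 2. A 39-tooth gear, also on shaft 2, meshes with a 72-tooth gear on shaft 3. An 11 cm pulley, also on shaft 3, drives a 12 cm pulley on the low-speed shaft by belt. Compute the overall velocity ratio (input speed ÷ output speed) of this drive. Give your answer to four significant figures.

Each stage contributes driven/driver: internal gear 143/39 = 3.6667, gear mesh 72/39 = 1.8462, belt 12/11 = 1.0909.
Overall: 3.6667 × 1.8462 × 1.0909 = 7.3846.

7.385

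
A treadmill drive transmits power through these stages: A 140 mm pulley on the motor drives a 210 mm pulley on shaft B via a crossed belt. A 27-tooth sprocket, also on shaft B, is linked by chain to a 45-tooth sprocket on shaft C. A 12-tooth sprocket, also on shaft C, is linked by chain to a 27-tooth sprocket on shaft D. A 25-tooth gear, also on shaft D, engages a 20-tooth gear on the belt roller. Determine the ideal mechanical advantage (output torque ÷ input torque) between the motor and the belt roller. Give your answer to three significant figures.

4.50

Each stage contributes driven/driver: belt 210/140 = 1.5, chain 45/27 = 1.6667, chain 27/12 = 2.25, gear mesh 20/25 = 0.8.
Overall: 1.5 × 1.6667 × 2.25 × 0.8 = 4.5.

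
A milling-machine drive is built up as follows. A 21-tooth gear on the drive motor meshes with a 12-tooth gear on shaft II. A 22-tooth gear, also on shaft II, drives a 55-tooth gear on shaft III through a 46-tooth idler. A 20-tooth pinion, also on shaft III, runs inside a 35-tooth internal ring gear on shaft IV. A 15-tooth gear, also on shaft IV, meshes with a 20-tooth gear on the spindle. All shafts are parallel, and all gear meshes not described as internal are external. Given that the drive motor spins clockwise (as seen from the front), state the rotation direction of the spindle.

clockwise

the drive motor → shaft II: external mesh, 1 reversal → CCW.
shaft II → shaft III: driver → idler → driven is 2 external meshes, 2 reversals → CCW.
shaft III → shaft IV: internal mesh, same direction → CCW.
shaft IV → the spindle: external mesh, 1 reversal → CW.
4 reversals in total — an even number — so the spindle turns the same way as the drive motor.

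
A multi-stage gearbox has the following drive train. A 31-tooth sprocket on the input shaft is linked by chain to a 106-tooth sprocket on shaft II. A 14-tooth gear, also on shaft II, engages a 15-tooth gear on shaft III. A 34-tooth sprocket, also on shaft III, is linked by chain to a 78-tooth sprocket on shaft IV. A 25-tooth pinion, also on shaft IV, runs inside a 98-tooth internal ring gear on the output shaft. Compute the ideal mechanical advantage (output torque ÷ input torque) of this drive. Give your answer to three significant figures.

32.9

Each stage contributes driven/driver: chain 106/31 = 3.4194, gear mesh 15/14 = 1.0714, chain 78/34 = 2.2941, internal gear 98/25 = 3.92.
Overall: 3.4194 × 1.0714 × 2.2941 × 3.92 = 32.946.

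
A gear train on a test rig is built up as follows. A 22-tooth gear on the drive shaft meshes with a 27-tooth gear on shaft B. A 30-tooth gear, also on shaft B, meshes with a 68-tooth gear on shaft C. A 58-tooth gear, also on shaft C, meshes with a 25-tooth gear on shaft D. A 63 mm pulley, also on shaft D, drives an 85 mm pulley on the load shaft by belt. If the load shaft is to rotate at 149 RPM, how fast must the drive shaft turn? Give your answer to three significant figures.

241 RPM

Overall ratio R = 1.2273 × 2.2667 × 0.43103 × 1.3492 = 1.6178.
Required input speed = output speed × R = 149 × 1.6178 = 241.05 RPM.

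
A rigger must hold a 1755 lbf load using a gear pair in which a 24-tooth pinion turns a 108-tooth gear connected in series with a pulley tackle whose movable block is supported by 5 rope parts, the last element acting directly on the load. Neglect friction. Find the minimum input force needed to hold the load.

78 lbf

Gear pair MA = 108/24 = 4.5.
Block-and-tackle MA = number of supporting rope parts = 5.
Combined ideal MA = 4.5 × 5 = 22.5.
Effort = load / MA = 1755 / 22.5 = 78 lbf.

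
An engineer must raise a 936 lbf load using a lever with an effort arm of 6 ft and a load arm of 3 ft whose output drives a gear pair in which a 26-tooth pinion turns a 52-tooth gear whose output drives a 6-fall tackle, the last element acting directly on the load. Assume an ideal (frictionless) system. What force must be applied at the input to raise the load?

Lever MA = effort arm / load arm = 6/3 = 2.
Gear pair MA = 52/26 = 2.
Block-and-tackle MA = number of supporting rope parts = 6.
Combined ideal MA = 2 × 2 × 6 = 24.
Effort = load / MA = 936 / 24 = 39 lbf.

39 lbf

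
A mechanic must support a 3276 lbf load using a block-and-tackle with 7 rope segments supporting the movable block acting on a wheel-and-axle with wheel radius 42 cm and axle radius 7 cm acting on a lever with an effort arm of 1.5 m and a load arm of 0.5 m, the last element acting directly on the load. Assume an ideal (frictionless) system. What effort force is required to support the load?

26 lbf

Block-and-tackle MA = number of supporting rope parts = 7.
Wheel-and-axle MA = R/r = 42/7 = 6.
Lever MA = effort arm / load arm = 1.5/0.5 = 3.
Combined ideal MA = 7 × 6 × 3 = 126.
Effort = load / MA = 3276 / 126 = 26 lbf.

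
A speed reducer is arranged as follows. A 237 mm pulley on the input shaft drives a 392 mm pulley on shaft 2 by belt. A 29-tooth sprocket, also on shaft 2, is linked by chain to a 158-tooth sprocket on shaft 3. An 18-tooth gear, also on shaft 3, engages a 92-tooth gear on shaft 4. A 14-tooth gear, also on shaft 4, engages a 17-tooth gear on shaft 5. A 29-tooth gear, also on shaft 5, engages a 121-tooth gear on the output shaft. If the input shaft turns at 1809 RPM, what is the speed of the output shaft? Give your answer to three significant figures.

the input shaft → shaft 2 (belt, 392/237): 1809 ÷ 1.654 = 1093.7 RPM
shaft 2 → shaft 3 (chain, 158/29): 1093.7 ÷ 5.4483 = 200.74 RPM
shaft 3 → shaft 4 (gear mesh, 92/18): 200.74 ÷ 5.1111 = 39.276 RPM
shaft 4 → shaft 5 (gear mesh, 17/14): 39.276 ÷ 1.2143 = 32.345 RPM
shaft 5 → the output shaft (gear mesh, 121/29): 32.345 ÷ 4.1724 = 7.7521 RPM

7.75 RPM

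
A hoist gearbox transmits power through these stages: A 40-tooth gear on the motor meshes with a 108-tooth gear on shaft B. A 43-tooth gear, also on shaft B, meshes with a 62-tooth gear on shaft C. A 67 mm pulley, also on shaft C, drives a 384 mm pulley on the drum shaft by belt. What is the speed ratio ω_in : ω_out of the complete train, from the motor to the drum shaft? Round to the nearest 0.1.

Each stage contributes driven/driver: gear mesh 108/40 = 2.7, gear mesh 62/43 = 1.4419, belt 384/67 = 5.7313.
Overall: 2.7 × 1.4419 × 5.7313 = 22.312.

22.3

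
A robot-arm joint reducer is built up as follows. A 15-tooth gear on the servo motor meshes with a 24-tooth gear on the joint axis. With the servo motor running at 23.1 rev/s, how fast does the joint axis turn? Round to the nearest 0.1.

14.4 rev/s

gear mesh 24/15 = 1.6 → 23.1/1.6 = 14.438 rev/s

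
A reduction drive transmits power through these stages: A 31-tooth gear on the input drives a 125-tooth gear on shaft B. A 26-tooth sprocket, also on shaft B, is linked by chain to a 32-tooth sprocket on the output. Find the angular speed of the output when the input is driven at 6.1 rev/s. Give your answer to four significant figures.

the input → shaft B (gear mesh, 125/31): 6.1 ÷ 4.0323 = 1.5128 rev/s
shaft B → the output (chain, 32/26): 1.5128 ÷ 1.2308 = 1.2291 rev/s

1.229 rev/s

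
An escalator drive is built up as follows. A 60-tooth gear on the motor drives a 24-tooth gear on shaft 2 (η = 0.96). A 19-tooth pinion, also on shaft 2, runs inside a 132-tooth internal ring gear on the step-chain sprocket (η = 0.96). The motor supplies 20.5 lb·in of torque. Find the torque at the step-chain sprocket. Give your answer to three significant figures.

52.5 lb·in

Gear mesh: ratio = 24/60 = 0.4; torque at shaft 2 = 20.5 × 0.4 × 0.96 = 7.872 lb·in.
Internal gear: ratio = 132/19 = 6.9474; torque at the step-chain sprocket = 7.872 × 6.9474 × 0.96 = 52.502 lb·in.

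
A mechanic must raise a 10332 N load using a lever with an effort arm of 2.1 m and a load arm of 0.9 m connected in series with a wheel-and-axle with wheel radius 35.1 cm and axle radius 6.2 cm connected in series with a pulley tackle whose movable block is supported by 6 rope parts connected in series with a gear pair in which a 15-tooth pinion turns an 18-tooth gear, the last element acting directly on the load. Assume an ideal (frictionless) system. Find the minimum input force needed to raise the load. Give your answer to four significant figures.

108.6 N

Lever MA = effort arm / load arm = 2.1/0.9 = 2.3333.
Wheel-and-axle MA = R/r = 35.1/6.2 = 5.6613.
Block-and-tackle MA = number of supporting rope parts = 6.
Gear pair MA = 18/15 = 1.2.
Combined ideal MA = 2.3333 × 5.6613 × 6 × 1.2 = 95.11.
Effort = load / MA = 10332 / 95.11 = 108.63 N.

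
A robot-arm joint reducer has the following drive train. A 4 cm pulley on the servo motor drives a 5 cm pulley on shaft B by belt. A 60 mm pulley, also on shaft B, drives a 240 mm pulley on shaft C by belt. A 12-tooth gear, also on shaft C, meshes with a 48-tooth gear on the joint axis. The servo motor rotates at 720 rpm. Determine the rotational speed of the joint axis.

36 rpm

belt 5/4 = 1.25 → 720/1.25 = 576 rpm
belt 240/60 = 4 → 576/4 = 144 rpm
gear mesh 48/12 = 4 → 144/4 = 36 rpm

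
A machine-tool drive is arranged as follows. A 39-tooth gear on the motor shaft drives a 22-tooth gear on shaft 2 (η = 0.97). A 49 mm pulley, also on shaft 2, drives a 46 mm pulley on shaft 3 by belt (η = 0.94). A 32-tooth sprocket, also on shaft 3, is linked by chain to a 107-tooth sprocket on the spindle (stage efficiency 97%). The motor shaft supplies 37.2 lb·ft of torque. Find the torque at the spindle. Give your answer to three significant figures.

gear mesh 22/39 = 0.5641 → τ = 37.2·0.5641·0.97 = 20.355 lb·ft
belt 46/49 = 0.93878 → τ = 20.355·0.93878·0.94 = 17.962 lb·ft
chain 107/32 = 3.3438 → τ = 17.962·3.3438·0.97 = 58.26 lb·ft

58.3 lb·ft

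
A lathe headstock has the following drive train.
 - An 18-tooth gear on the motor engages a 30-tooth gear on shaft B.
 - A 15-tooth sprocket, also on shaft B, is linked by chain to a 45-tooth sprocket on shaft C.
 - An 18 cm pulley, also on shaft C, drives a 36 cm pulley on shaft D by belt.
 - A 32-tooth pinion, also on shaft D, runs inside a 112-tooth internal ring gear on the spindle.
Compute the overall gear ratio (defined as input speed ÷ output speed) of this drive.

35

Each stage contributes driven/driver: gear mesh 30/18 = 1.6667, chain 45/15 = 3, belt 36/18 = 2, internal gear 112/32 = 3.5.
Overall: 1.6667 × 3 × 2 × 3.5 = 35.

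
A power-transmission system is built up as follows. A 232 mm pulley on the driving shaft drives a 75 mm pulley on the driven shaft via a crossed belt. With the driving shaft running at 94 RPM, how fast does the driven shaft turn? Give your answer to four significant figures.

belt 75/232 = 0.32328 → 94/0.32328 = 290.77 RPM

290.8 RPM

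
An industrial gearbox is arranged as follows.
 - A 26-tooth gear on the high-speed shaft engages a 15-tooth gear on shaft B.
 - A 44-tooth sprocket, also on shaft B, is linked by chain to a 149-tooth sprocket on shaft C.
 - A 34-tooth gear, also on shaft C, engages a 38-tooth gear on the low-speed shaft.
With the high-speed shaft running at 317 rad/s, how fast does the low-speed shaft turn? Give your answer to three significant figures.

145 rad/s

Gear mesh: ratio = 15/26 = 0.57692, so shaft B turns at 317 / 0.57692 = 549.47 rad/s.
Chain: ratio = 149/44 = 3.3864, so shaft C turns at 549.47 / 3.3864 = 162.26 rad/s.
Gear mesh: ratio = 38/34 = 1.1176, so the low-speed shaft turns at 162.26 / 1.1176 = 145.18 rad/s.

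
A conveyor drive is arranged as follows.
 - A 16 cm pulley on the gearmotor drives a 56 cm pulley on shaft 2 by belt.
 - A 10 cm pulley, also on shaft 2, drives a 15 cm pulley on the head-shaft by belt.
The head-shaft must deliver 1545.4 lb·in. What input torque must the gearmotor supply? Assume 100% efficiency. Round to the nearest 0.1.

294.4 lb·in

Overall ratio R = 3.5 × 1.5 = 5.25.
Input torque = output torque / R = 1545.4 / 5.25 = 294.36 lb·in.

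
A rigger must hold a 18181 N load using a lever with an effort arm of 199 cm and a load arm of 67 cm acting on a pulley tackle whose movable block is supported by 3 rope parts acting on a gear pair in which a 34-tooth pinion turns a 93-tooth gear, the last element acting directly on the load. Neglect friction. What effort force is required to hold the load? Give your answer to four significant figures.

Lever MA = effort arm / load arm = 199/67 = 2.9701.
Block-and-tackle MA = number of supporting rope parts = 3.
Gear pair MA = 93/34 = 2.7353.
Combined ideal MA = 2.9701 × 3 × 2.7353 = 24.373.
Effort = load / MA = 18181 / 24.373 = 745.96 N.

746.0 N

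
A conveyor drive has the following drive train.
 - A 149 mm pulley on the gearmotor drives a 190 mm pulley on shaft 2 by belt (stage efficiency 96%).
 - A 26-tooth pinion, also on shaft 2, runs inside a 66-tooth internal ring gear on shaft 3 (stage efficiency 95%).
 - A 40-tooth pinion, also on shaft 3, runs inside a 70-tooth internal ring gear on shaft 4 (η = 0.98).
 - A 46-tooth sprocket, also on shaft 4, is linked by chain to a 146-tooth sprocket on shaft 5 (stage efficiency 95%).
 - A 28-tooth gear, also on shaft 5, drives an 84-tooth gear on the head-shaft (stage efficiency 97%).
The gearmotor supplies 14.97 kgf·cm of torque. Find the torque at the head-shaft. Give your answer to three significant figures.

After the belt (190/149): 14.97 × 1.2752 × 0.96 = 18.326 kgf·cm
After the internal gear (66/26): 18.326 × 2.5385 × 0.95 = 44.193 kgf·cm
After the internal gear (70/40): 44.193 × 1.75 × 0.98 = 75.791 kgf·cm
After the chain (146/46): 75.791 × 3.1739 × 0.95 = 228.53 kgf·cm
After the gear mesh (84/28): 228.53 × 3 × 0.97 = 665.01 kgf·cm

665 kgf·cm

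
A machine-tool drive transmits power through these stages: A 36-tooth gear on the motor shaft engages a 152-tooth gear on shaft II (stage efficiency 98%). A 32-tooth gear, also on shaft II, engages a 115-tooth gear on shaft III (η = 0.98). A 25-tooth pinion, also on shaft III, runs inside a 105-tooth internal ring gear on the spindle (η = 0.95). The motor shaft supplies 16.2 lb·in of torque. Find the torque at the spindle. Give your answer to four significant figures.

942.0 lb·in

After the gear mesh (152/36): 16.2 × 4.2222 × 0.98 = 67.032 lb·in
After the gear mesh (115/32): 67.032 × 3.5938 × 0.98 = 236.08 lb·in
After the internal gear (105/25): 236.08 × 4.2 × 0.95 = 941.95 lb·in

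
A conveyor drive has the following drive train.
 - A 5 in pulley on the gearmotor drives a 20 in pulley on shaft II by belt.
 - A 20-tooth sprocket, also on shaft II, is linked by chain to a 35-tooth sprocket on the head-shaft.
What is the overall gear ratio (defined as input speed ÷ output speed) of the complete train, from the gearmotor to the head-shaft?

Each stage contributes driven/driver: belt 20/5 = 4, chain 35/20 = 1.75.
Overall: 4 × 1.75 = 7.

7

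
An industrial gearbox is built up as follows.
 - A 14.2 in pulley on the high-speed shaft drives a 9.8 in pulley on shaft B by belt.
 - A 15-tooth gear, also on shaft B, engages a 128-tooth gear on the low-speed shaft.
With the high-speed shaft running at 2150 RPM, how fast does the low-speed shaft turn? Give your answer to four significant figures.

belt 9.8/14.2 = 0.69014 → 2150/0.69014 = 3115.3 RPM
gear mesh 128/15 = 8.5333 → 3115.3/8.5333 = 365.07 RPM

365.1 RPM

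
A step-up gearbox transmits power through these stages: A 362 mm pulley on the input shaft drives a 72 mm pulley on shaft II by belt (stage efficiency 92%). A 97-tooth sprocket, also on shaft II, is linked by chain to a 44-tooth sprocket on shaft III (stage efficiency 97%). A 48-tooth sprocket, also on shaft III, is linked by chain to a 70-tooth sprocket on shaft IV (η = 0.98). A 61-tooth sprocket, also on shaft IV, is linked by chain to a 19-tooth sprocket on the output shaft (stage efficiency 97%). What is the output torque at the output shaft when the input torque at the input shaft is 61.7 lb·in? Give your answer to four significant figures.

belt 72/362 = 0.1989 → τ = 61.7·0.1989·0.92 = 11.29 lb·in
chain 44/97 = 0.45361 → τ = 11.29·0.45361·0.97 = 4.9676 lb·in
chain 70/48 = 1.4583 → τ = 4.9676·1.4583·0.98 = 7.0996 lb·in
chain 19/61 = 0.31148 → τ = 7.0996·0.31148·0.97 = 2.145 lb·in

2.145 lb·in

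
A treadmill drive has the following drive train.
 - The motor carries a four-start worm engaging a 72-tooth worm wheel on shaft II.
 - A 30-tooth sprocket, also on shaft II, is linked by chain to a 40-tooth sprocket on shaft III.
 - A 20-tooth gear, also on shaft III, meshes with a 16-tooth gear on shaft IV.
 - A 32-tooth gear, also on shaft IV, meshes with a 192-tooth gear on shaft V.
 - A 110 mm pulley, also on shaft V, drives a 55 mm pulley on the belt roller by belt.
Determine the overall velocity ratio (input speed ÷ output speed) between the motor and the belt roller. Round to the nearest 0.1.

Each stage contributes driven/driver: worm 72/4 = 18, chain 40/30 = 1.3333, gear mesh 16/20 = 0.8, gear mesh 192/32 = 6, belt 55/110 = 0.5.
Overall: 18 × 1.3333 × 0.8 × 6 × 0.5 = 57.6.

57.6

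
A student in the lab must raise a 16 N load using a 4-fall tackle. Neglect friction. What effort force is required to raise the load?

4 N

Block-and-tackle MA = number of supporting rope parts = 4.
Effort = load / MA = 16 / 4 = 4 N.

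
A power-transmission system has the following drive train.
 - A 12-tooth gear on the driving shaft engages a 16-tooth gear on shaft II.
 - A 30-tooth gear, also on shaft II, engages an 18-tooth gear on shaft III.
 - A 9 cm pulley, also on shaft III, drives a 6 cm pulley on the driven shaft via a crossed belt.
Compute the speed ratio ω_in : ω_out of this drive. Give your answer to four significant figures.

Each stage contributes driven/driver: gear mesh 16/12 = 1.3333, gear mesh 18/30 = 0.6, belt 6/9 = 0.66667.
Overall: 1.3333 × 0.6 × 0.66667 = 0.53333.

0.5333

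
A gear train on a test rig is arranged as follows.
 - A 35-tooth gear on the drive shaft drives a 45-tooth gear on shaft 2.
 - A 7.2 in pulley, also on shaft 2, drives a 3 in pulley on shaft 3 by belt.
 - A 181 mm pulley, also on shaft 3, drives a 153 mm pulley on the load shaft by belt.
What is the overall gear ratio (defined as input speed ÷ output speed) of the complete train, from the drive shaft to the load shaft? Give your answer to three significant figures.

0.453

Each stage contributes driven/driver: gear mesh 45/35 = 1.2857, belt 3/7.2 = 0.41667, belt 153/181 = 0.8453.
Overall: 1.2857 × 0.41667 × 0.8453 = 0.45284.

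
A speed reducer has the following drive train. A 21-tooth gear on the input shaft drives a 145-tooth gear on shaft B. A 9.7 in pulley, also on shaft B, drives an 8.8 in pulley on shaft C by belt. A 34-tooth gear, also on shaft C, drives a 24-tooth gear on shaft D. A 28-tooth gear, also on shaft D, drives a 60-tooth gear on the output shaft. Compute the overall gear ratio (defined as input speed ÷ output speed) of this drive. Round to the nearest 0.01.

9.48

Each stage contributes driven/driver: gear mesh 145/21 = 6.9048, belt 8.8/9.7 = 0.90722, gear mesh 24/34 = 0.70588, gear mesh 60/28 = 2.1429.
Overall: 6.9048 × 0.90722 × 0.70588 × 2.1429 = 9.4751.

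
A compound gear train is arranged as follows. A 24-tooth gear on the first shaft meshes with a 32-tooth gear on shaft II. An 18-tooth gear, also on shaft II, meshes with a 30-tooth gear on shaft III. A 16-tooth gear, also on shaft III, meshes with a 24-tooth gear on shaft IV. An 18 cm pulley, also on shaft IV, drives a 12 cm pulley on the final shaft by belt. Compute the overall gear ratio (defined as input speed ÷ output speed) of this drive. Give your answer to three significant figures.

2.22

Each stage contributes driven/driver: gear mesh 32/24 = 1.3333, gear mesh 30/18 = 1.6667, gear mesh 24/16 = 1.5, belt 12/18 = 0.66667.
Overall: 1.3333 × 1.6667 × 1.5 × 0.66667 = 2.2222.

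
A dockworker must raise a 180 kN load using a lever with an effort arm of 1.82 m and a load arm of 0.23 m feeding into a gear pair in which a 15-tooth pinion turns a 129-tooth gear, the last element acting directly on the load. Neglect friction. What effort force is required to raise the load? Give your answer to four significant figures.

Lever MA = effort arm / load arm = 1.82/0.23 = 7.913.
Gear pair MA = 129/15 = 8.6.
Combined ideal MA = 7.913 × 8.6 = 68.052.
Effort = load / MA = 180 / 68.052 = 2.645 kN.

2.645 kN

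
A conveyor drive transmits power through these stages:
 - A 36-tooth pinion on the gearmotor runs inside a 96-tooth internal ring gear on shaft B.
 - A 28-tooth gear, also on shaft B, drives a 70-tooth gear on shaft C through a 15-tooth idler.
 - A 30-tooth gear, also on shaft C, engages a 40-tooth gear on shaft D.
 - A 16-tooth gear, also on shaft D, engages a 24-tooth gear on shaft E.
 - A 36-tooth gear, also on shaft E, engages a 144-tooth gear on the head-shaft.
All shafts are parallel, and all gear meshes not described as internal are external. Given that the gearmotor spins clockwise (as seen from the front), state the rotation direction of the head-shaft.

counterclockwise

the gearmotor → shaft B: internal mesh, same direction → CW.
shaft B → shaft C: driver → idler → driven is 2 external meshes, 2 reversals → CW.
shaft C → shaft D: external mesh, 1 reversal → CCW.
shaft D → shaft E: external mesh, 1 reversal → CW.
shaft E → the head-shaft: external mesh, 1 reversal → CCW.
5 reversals in total — an odd number — so the head-shaft turns opposite to the gearmotor.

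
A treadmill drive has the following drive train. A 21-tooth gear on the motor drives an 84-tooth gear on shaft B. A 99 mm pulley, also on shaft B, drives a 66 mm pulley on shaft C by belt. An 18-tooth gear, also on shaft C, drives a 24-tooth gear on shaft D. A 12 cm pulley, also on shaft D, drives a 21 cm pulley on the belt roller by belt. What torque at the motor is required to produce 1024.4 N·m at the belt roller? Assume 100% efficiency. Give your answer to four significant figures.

Overall ratio R = 4 × 0.66667 × 1.3333 × 1.75 = 6.2222.
Input torque = output torque / R = 1024.4 / 6.2222 = 164.64 N·m.

164.6 N·m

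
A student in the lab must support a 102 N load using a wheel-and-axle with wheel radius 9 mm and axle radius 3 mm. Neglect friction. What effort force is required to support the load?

34 N

Wheel-and-axle MA = R/r = 9/3 = 3.
Effort = load / MA = 102 / 3 = 34 N.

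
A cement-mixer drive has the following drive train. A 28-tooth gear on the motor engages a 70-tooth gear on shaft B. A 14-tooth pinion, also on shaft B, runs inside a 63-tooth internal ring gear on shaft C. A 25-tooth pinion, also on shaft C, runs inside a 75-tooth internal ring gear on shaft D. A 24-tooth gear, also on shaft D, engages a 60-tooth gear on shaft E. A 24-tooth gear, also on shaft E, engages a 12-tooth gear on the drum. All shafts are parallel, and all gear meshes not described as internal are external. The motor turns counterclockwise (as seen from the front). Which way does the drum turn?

the motor → shaft B: external mesh, 1 reversal → CW.
shaft B → shaft C: internal mesh, same direction → CW.
shaft C → shaft D: internal mesh, same direction → CW.
shaft D → shaft E: external mesh, 1 reversal → CCW.
shaft E → the drum: external mesh, 1 reversal → CW.
3 reversals in total — an odd number — so the drum turns opposite to the motor.

clockwise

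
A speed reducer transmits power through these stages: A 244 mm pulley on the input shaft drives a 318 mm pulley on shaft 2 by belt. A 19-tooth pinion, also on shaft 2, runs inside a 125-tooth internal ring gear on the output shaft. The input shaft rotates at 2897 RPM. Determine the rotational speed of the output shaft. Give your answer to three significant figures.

Belt: ratio = 318/244 = 1.3033, so shaft 2 turns at 2897 / 1.3033 = 2222.9 RPM.
Internal gear: ratio = 125/19 = 6.5789, so the output shaft turns at 2222.9 / 6.5789 = 337.87 RPM.

338 RPM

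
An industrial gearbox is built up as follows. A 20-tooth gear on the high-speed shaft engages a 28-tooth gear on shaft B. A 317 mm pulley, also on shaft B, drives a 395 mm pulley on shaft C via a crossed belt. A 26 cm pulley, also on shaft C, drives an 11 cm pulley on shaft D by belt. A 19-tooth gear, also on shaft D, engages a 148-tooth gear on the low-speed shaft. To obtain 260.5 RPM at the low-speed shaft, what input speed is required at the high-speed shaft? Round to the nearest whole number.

1498 RPM

Overall ratio R = 1.4 × 1.2461 × 0.42308 × 7.7895 = 5.749.
Required input speed = output speed × R = 260.5 × 5.749 = 1497.6 RPM.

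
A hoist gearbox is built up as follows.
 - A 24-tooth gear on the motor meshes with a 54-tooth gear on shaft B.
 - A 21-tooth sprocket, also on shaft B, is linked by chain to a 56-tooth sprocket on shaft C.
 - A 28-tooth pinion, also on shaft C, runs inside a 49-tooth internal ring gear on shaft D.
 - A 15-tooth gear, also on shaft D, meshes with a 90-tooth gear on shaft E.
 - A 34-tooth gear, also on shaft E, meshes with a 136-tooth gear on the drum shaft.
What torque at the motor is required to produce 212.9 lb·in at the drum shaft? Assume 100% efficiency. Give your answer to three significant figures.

Overall ratio R = 2.25 × 2.6667 × 1.75 × 6 × 4 = 252.
Input torque = output torque / R = 212.9 / 252 = 0.84484 lb·in.

0.845 lb·in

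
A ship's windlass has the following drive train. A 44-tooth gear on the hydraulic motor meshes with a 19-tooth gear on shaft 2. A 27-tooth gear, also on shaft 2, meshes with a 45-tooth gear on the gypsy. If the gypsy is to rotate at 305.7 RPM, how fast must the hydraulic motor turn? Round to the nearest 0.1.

220.0 RPM

Overall ratio R = 0.43182 × 1.6667 = 0.7197.
Required input speed = output speed × R = 305.7 × 0.7197 = 220.01 RPM.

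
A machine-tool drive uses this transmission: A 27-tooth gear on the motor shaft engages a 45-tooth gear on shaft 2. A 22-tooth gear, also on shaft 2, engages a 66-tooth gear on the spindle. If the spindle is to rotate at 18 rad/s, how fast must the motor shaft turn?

90 rad/s

Overall ratio R = 1.6667 × 3 = 5.
Required input speed = output speed × R = 18 × 5 = 90 rad/s.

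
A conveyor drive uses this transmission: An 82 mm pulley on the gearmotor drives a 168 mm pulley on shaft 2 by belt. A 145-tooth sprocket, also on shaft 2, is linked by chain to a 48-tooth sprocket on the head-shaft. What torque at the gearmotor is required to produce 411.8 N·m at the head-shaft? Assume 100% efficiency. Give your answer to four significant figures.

607.2 N·m

Overall ratio R = 2.0488 × 0.33103 = 0.67822.
Input torque = output torque / R = 411.8 / 0.67822 = 607.18 N·m.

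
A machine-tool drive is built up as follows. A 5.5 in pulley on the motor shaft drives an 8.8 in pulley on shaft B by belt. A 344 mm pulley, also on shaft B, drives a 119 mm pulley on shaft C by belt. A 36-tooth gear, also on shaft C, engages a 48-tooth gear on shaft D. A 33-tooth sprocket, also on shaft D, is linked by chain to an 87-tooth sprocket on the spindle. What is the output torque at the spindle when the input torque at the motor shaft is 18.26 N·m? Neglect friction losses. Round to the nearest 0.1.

35.5 N·m

After the belt (8.8/5.5): 18.26 × 1.6 = 29.216 N·m
After the belt (119/344): 29.216 × 0.34593 = 10.107 N·m
After the gear mesh (48/36): 10.107 × 1.3333 = 13.476 N·m
After the chain (87/33): 13.476 × 2.6364 = 35.527 N·m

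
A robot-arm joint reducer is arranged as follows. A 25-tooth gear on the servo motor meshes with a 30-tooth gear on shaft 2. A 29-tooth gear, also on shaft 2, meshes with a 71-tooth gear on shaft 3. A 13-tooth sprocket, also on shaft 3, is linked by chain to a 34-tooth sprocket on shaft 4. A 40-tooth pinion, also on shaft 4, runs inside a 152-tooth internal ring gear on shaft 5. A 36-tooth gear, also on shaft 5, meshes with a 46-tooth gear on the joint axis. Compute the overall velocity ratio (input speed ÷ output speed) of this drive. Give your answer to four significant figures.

Each stage contributes driven/driver: gear mesh 30/25 = 1.2, gear mesh 71/29 = 2.4483, chain 34/13 = 2.6154, internal gear 152/40 = 3.8, gear mesh 46/36 = 1.2778.
Overall: 1.2 × 2.4483 × 2.6154 × 3.8 × 1.2778 = 37.309.

37.31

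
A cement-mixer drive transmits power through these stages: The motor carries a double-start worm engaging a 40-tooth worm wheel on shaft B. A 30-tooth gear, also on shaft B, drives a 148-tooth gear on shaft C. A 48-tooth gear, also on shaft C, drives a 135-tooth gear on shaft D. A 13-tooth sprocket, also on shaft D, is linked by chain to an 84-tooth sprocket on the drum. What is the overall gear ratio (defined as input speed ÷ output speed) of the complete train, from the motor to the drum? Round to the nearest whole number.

Each stage contributes driven/driver: worm 40/2 = 20, gear mesh 148/30 = 4.9333, gear mesh 135/48 = 2.8125, chain 84/13 = 6.4615.
Overall: 20 × 4.9333 × 2.8125 × 6.4615 = 1793.1.

1793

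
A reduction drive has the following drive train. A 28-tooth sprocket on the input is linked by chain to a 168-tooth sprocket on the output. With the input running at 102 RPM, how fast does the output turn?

the input → the output (chain, 168/28): 102 ÷ 6 = 17 RPM

17 RPM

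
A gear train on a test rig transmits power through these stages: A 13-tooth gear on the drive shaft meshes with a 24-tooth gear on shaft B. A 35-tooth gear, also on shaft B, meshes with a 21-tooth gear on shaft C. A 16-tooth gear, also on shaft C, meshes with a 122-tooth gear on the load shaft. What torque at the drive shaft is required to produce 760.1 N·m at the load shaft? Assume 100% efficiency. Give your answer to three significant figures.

Overall ratio R = 1.8462 × 0.6 × 7.625 = 8.4462.
Input torque = output torque / R = 760.1 / 8.4462 = 89.994 N·m.

90.0 N·m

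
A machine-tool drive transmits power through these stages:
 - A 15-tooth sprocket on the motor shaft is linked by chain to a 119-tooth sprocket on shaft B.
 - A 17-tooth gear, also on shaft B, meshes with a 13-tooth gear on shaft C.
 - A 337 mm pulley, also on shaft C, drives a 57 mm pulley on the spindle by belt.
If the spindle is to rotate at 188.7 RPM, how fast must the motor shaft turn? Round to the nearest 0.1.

193.6 RPM

Overall ratio R = 7.9333 × 0.76471 × 0.16914 = 1.0261.
Required input speed = output speed × R = 188.7 × 1.0261 = 193.63 RPM.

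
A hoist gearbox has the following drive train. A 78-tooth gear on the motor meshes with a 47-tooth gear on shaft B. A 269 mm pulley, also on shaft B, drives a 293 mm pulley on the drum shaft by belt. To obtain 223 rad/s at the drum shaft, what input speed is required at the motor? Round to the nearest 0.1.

146.4 rad/s

Overall ratio R = 0.60256 × 1.0892 = 0.65632.
Required input speed = output speed × R = 223 × 0.65632 = 146.36 rad/s.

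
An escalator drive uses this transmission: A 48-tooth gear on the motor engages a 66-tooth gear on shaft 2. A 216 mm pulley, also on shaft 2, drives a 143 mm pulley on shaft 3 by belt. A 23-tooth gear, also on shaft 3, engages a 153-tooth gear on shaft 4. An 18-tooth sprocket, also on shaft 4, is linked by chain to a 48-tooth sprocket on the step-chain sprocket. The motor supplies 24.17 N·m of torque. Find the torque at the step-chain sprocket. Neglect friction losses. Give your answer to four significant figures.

gear mesh 66/48 = 1.375 → τ = 24.17·1.375 = 33.234 N·m
belt 143/216 = 0.66204 → τ = 33.234·0.66204 = 22.002 N·m
gear mesh 153/23 = 6.6522 → τ = 22.002·6.6522 = 146.36 N·m
chain 48/18 = 2.6667 → τ = 146.36·2.6667 = 390.3 N·m

390.3 N·m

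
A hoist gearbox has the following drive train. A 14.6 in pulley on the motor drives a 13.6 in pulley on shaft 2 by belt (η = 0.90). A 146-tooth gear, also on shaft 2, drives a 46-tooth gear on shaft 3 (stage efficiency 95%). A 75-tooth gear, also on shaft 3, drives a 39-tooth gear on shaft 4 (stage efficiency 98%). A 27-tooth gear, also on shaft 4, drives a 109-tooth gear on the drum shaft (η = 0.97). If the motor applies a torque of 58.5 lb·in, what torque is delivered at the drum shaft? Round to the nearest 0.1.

29.3 lb·in

After the belt (13.6/14.6): 58.5 × 0.93151 × 0.90 = 49.044 lb·in
After the gear mesh (46/146): 49.044 × 0.31507 × 0.95 = 14.68 lb·in
After the gear mesh (39/75): 14.68 × 0.52 × 0.98 = 7.4807 lb·in
After the gear mesh (109/27): 7.4807 × 4.037 × 0.97 = 29.294 lb·in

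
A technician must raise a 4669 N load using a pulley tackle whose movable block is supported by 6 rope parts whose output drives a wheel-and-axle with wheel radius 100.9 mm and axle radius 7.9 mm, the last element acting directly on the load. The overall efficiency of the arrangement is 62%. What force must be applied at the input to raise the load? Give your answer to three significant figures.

Block-and-tackle MA = number of supporting rope parts = 6.
Wheel-and-axle MA = R/r = 100.9/7.9 = 12.772.
Combined ideal MA = 6 × 12.772 = 76.633.
Actual MA = 76.633 × 0.62 = 47.512.
Effort = load / actual MA = 4669 / 47.512 = 98.269 N.

98.3 N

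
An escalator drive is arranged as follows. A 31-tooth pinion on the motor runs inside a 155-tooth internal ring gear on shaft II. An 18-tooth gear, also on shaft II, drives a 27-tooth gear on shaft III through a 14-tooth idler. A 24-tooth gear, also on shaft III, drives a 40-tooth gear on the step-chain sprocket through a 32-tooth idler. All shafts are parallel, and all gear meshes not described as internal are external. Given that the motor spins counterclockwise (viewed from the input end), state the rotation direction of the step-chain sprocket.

the motor → shaft II: internal mesh, same direction → CCW.
shaft II → shaft III: driver → idler → driven is 2 external meshes, 2 reversals → CCW.
shaft III → the step-chain sprocket: driver → idler → driven is 2 external meshes, 2 reversals → CCW.
4 reversals in total — an even number — so the step-chain sprocket turns the same way as the motor.

counterclockwise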